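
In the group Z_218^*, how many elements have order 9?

6

φ(218) = φ(2)·φ(109) = 1·108 = 108 = 2^2 · 3^3.
Since (Z/218Z)^× is cyclic of order 108, the number of elements of order d is φ(d) when d | 108 and 0 otherwise.
9 = 3^2 divides 108, and φ(9) = 6.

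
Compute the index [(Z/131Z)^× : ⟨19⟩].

5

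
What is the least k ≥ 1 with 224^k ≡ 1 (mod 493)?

112

The order of 224 must divide φ(493) = φ(17·29) = (17−1)·(29−1) = 16·28 = 448 = 2^6 · 7.
Divisors of 448: 1, 2, 4, 7, 8, 14, 16, 28, 32, 56, 64, 112, 224, 448.
Evaluate successive powers at the divisors of 448:
224^1 ≡ 224 (mod 493)
224^2 ≡ 383 (mod 493)
224^4 ≡ 268 (mod 493)
224^7 ≡ 215 (mod 493)
224^8 ≡ 339 (mod 493)
224^14 ≡ 376 (mod 493)
224^16 ≡ 52 (mod 493)
224^28 ≡ 378 (mod 493)
224^32 ≡ 239 (mod 493)
224^56 ≡ 407 (mod 493)
224^64 ≡ 426 (mod 493)
224^112 ≡ 1 (mod 493) ✓
Therefore the multiplicative order of 224 modulo 493 is 112.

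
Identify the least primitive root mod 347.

2

φ(347) = 347 − 1 = 346 = 2 · 173.
g is a primitive root iff g^(346/q) ≢ 1 (mod 347) for each prime q ∈ {2, 173}.
g = 2: 2^173 ≡ 346; 2^2 ≡ 4 — none is 1, so 2 is a primitive root.
So 2 is the smallest generator of (Z/347Z)^×.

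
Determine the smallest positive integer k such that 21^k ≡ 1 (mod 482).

80

The order of 21 must divide φ(482) = φ(2)·φ(241) = 1·240 = 240 = 2^4 · 3 · 5.
Divisors of 240: 1, 2, 3, 4, 5, 6, 8, 10, 12, 15, 16, 20, 24, 30, 40, 48, 60, 80, 120, 240.
Evaluate successive powers at the divisors of 240:
21^1 ≡ 21 (mod 482)
21^2 ≡ 441 (mod 482)
21^3 ≡ 103 (mod 482)
21^4 ≡ 235 (mod 482)
21^5 ≡ 115 (mod 482)
21^6 ≡ 5 (mod 482)
21^8 ≡ 277 (mod 482)
21^10 ≡ 211 (mod 482)
21^12 ≡ 25 (mod 482)
21^15 ≡ 165 (mod 482)
21^16 ≡ 91 (mod 482)
21^20 ≡ 177 (mod 482)
21^24 ≡ 143 (mod 482)
21^30 ≡ 233 (mod 482)
21^40 ≡ 481 (mod 482)
21^48 ≡ 205 (mod 482)
21^60 ≡ 305 (mod 482)
21^80 ≡ 1 (mod 482) ✓
Therefore the multiplicative order of 21 modulo 482 is 80.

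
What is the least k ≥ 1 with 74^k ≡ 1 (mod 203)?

ord(74) | φ(203) = φ(7·29) = (7−1)·(29−1) = 6·28 = 168 = 2^3 · 3 · 7.
Divisors of 168: 1, 2, 3, 4, 6, 7, 8, 12, 14, 21, 24, 28, 42, 56, 84, 168.
Compute 74^d (mod 203) for the divisors d until we hit 1:
74^1 ≡ 74 (mod 203)
74^2 ≡ 198 (mod 203)
74^3 ≡ 36 (mod 203)
74^4 ≡ 25 (mod 203)
74^6 ≡ 78 (mod 203)
74^7 ≡ 88 (mod 203)
74^8 ≡ 16 (mod 203)
74^12 ≡ 197 (mod 203)
74^14 ≡ 30 (mod 203)
74^21 ≡ 1 (mod 203) ✓
So ord_203(74) = 21.

21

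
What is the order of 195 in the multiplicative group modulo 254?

9

ord(195) | φ(254) = φ(2)·φ(127) = 1·126 = 126 = 2 · 3^2 · 7.
Divisors of 126: 1, 2, 3, 6, 7, 9, 14, 18, 21, 42, 63, 126.
Evaluate successive powers at the divisors of 126:
195^1 ≡ 195 (mod 254)
195^2 ≡ 179 (mod 254)
195^3 ≡ 107 (mod 254)
195^6 ≡ 19 (mod 254)
195^7 ≡ 149 (mod 254)
195^9 ≡ 1 (mod 254) ✓
So ord_254(195) = 9.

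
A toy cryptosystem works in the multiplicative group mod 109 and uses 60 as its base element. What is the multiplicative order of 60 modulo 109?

54

Since 60 ∈ (Z/109Z)^×, its order divides φ(109) = 109 − 1 = 108 = 2^2 · 3^3.
Divisors of 108: 1, 2, 3, 4, 6, 9, 12, 18, 27, 36, 54, 108.
Check 60^d mod 109 for each divisor in increasing order:
60^1 ≡ 60 (mod 109)
60^2 ≡ 3 (mod 109)
60^3 ≡ 71 (mod 109)
60^4 ≡ 9 (mod 109)
60^6 ≡ 27 (mod 109)
60^9 ≡ 64 (mod 109)
60^12 ≡ 75 (mod 109)
60^18 ≡ 63 (mod 109)
60^27 ≡ 108 (mod 109)
60^36 ≡ 45 (mod 109)
60^54 ≡ 1 (mod 109) ✓
Hence ord(60) = 54.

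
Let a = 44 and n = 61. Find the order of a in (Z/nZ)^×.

Since 44 ∈ (Z/61Z)^×, its order divides φ(61) = 61 − 1 = 60 = 2^2 · 3 · 5.
Divisors of 60: 1, 2, 3, 4, 5, 6, 10, 12, 15, 20, 30, 60.
Check 44^d mod 61 for each divisor in increasing order:
44^1 ≡ 44 (mod 61)
44^2 ≡ 45 (mod 61)
44^3 ≡ 28 (mod 61)
44^4 ≡ 12 (mod 61)
44^5 ≡ 40 (mod 61)
44^6 ≡ 52 (mod 61)
44^10 ≡ 14 (mod 61)
44^12 ≡ 20 (mod 61)
44^15 ≡ 11 (mod 61)
44^20 ≡ 13 (mod 61)
44^30 ≡ 60 (mod 61)
44^60 ≡ 1 (mod 61) ✓
Therefore the multiplicative order of 44 modulo 61 is 60.

60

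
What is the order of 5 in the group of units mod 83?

82

Since 5 ∈ (Z/83Z)^×, its order divides φ(83) = 83 − 1 = 82 = 2 · 41.
Divisors of 82: 1, 2, 41, 82.
Evaluate successive powers at the divisors of 82:
5^1 ≡ 5 (mod 83)
5^2 ≡ 25 (mod 83)
5^41 ≡ 82 (mod 83)
5^82 ≡ 1 (mod 83) ✓
Therefore the multiplicative order of 5 modulo 83 is 82.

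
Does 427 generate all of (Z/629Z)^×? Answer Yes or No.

629 = 17 · 37 is a product of two distinct odd primes, so (Z/629Z)^× ≅ (Z/17Z)^× × (Z/37Z)^× is not cyclic.
No primitive root modulo 629 exists; in particular 427 is not one.

No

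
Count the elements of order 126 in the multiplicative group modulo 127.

36

φ(127) = 127 − 1 = 126 = 2 · 3^2 · 7.
Since (Z/127Z)^× is cyclic of order 126, the number of elements of order d is φ(d) when d | 126 and 0 otherwise.
126 = 2 · 3^2 · 7 divides 126, and φ(126) = 36.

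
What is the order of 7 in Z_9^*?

3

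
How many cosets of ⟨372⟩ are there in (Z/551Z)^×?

24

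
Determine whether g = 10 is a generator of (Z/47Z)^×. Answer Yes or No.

Yes

φ(47) = 47 − 1 = 46 = 2 · 23.
It suffices to check that the order of 10 is not a proper divisor of 46: compute 10^(46/q) for q ∈ {2, 23}.
10^23 ≡ 46 (mod 47)  [q = 2: ≢ 1 ✓]
10^2 ≡ 6 (mod 47)  [q = 23: ≢ 1 ✓]
All checks pass, so 10 has order 46 and is a primitive root modulo 47.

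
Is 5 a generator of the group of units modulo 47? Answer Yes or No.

φ(47) = 47 − 1 = 46 = 2 · 23.
An element g generates (Z/47Z)^× iff g^(46/q) ≢ 1 (mod 47) for each prime q ∈ {2, 23}.
5^23 ≡ 46 (mod 47)  [q = 2: ≢ 1 ✓]
5^2 ≡ 25 (mod 47)  [q = 23: ≢ 1 ✓]
Every test exponent gives a nontrivial residue, hence 5 generates the full group.

Yes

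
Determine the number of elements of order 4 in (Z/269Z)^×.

2

φ(269) = 269 − 1 = 268 = 2^2 · 67.
In a cyclic group of order 268, there are φ(d) elements of order d for each divisor d of 268, and zero for non-divisors.
4 = 2^2 divides 268, and φ(4) = 2.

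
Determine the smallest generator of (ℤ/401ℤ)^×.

3

φ(401) = 401 − 1 = 400 = 2^4 · 5^2.
Test candidates g = 2, 3, … against the prime factors q ∈ {2, 5} of φ(401): g is a generator iff g^(400/q) ≢ 1 for every such q.
g = 2: 2^200 ≡ 1 — hits 1, so not a primitive root.
g = 3: 3^200 ≡ 400; 3^80 ≡ 72 — none is 1, so 3 is a primitive root.
The smallest primitive root modulo 401 is 3.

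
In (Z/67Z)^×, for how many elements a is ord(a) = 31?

0

φ(67) = 67 − 1 = 66 = 2 · 3 · 11.
In a cyclic group of order 66, there are φ(d) elements of order d for each divisor d of 66, and zero for non-divisors.
31 does not divide 66, so no element of (Z/67Z)^× has order 31.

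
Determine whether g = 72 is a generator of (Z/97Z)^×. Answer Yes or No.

φ(97) = 97 − 1 = 96 = 2^5 · 3.
Test 72^(96/q) mod 97 for each prime factor q of 96:
72^48 ≡ 1 (mod 97)  [q = 2: ≡ 1 ✗]
72^32 ≡ 61 (mod 97)  [q = 3: ≢ 1 ✓]
The check at q = 2 fails, so 72 generates a proper subgroup.

No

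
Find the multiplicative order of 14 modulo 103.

17

By Lagrange's theorem, ord_103(14) divides φ(103) = 103 − 1 = 102 = 2 · 3 · 17.
Divisors of 102: 1, 2, 3, 6, 17, 34, 51, 102.
Test each divisor d:
14^1 ≡ 14 (mod 103)
14^2 ≡ 93 (mod 103)
14^3 ≡ 66 (mod 103)
14^6 ≡ 30 (mod 103)
14^17 ≡ 1 (mod 103) ✓
The smallest such exponent is 17, so the order of 14 is 17.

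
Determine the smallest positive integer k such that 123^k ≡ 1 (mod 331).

165

ord(123) | φ(331) = 331 − 1 = 330 = 2 · 3 · 5 · 11.
Divisors of 330: 1, 2, 3, 5, 6, 10, 11, 15, 22, 30, 33, 55, 66, 110, 165, 330.
Compute 123^d (mod 331) for the divisors d until we hit 1:
123^1 ≡ 123 (mod 331)
123^2 ≡ 234 (mod 331)
123^3 ≡ 316 (mod 331)
123^5 ≡ 131 (mod 331)
123^6 ≡ 225 (mod 331)
123^10 ≡ 280 (mod 331)
123^11 ≡ 16 (mod 331)
123^15 ≡ 270 (mod 331)
123^22 ≡ 256 (mod 331)
123^30 ≡ 80 (mod 331)
123^33 ≡ 124 (mod 331)
123^55 ≡ 299 (mod 331)
123^66 ≡ 150 (mod 331)
123^110 ≡ 31 (mod 331)
123^165 ≡ 1 (mod 331) ✓
Therefore the multiplicative order of 123 modulo 331 is 165.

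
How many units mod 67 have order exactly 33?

20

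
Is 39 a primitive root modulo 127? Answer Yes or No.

Yes

φ(127) = 127 − 1 = 126 = 2 · 3^2 · 7.
Test 39^(126/q) mod 127 for each prime factor q of 126:
39^63 ≡ 126 (mod 127)  [q = 2: ≢ 1 ✓]
39^42 ≡ 19 (mod 127)  [q = 3: ≢ 1 ✓]
39^18 ≡ 2 (mod 127)  [q = 7: ≢ 1 ✓]
Every test exponent gives a nontrivial residue, hence 39 generates the full group.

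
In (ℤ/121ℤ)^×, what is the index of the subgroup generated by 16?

By Lagrange's theorem, ord_121(16) divides φ(121) = φ(11^2) = 11·(11−1) = 110 = 2 · 5 · 11.
Divisors of 110: 1, 2, 5, 10, 11, 22, 55, 110.
Evaluate successive powers at the divisors of 110:
16^1 ≡ 16 (mod 121)
16^2 ≡ 14 (mod 121)
16^5 ≡ 111 (mod 121)
16^10 ≡ 100 (mod 121)
16^11 ≡ 27 (mod 121)
16^22 ≡ 3 (mod 121)
16^55 ≡ 1 (mod 121) ✓
So ord_121(16) = 55, hence |⟨16⟩| = 55.
The index is φ(121) / ord(16) = 110 / 55 = 2.

2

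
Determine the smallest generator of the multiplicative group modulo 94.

φ(94) = φ(2)·φ(47) = 1·46 = 46 = 2 · 23.
g is a primitive root iff g^(46/q) ≢ 1 (mod 94) for each prime q ∈ {2, 23}.
g = 2: gcd(2, 94) = 2 > 1, not a unit — skip.
g = 3: 3^23 ≡ 1 — hits 1, so not a primitive root.
g = 4: gcd(4, 94) = 2 > 1, not a unit — skip.
g = 5: 5^23 ≡ 93; 5^2 ≡ 25 — none is 1, so 5 is a primitive root.
The smallest primitive root modulo 94 is 5.

5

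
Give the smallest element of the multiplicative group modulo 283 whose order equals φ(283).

3

φ(283) = 283 − 1 = 282 = 2 · 3 · 47.
Test candidates g = 2, 3, … against the prime factors q ∈ {2, 3, 47} of φ(283): g is a generator iff g^(282/q) ≢ 1 for every such q.
g = 2: 2^141 ≡ 282; 2^94 ≡ 1 — hits 1, so not a primitive root.
g = 3: 3^141 ≡ 282; 3^94 ≡ 238; 3^6 ≡ 163 — none is 1, so 3 is a primitive root.
Hence the least primitive root of 283 is 3.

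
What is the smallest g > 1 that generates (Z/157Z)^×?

φ(157) = 157 − 1 = 156 = 2^2 · 3 · 13.
Test candidates g = 2, 3, … against the prime factors q ∈ {2, 3, 13} of φ(157): g is a generator iff g^(156/q) ≢ 1 for every such q.
g = 2: 2^78 ≡ 156; 2^52 ≡ 1 — hits 1, so not a primitive root.
g = 3: 3^78 ≡ 1 — hits 1, so not a primitive root.
g = 4: 4^78 ≡ 1 — hits 1, so not a primitive root.
g = 5: 5^78 ≡ 156; 5^52 ≡ 12; 5^12 ≡ 130 — none is 1, so 5 is a primitive root.
Hence the least primitive root of 157 is 5.

5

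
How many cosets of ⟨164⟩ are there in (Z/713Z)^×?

4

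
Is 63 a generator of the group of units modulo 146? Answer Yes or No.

φ(146) = φ(2)·φ(73) = 1·72 = 72 = 2^3 · 3^2.
63 is a primitive root mod 146 iff 63^(φ(146)/q) ≢ 1 for every prime q | φ(146), i.e. q ∈ {2, 3}.
63^36 ≡ 145 (mod 146)  [q = 2: ≢ 1 ✓]
63^24 ≡ 1 (mod 146)  [q = 3: ≡ 1 ✗]
The check at q = 3 fails, so 63 generates a proper subgroup.

No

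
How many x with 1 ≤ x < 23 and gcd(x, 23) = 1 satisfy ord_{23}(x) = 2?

1

φ(23) = 23 − 1 = 22 = 2 · 11.
Since (Z/23Z)^× is cyclic of order 22, the number of elements of order d is φ(d) when d | 22 and 0 otherwise.
2 | 22, and φ(2) = 2 − 1 = 1.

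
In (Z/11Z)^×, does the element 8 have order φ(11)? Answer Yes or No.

φ(11) = 11 − 1 = 10 = 2 · 5.
8 is a primitive root mod 11 iff 8^(φ(11)/q) ≢ 1 for every prime q | φ(11), i.e. q ∈ {2, 5}.
8^5 ≡ 10 (mod 11)  [q = 2: ≢ 1 ✓]
8^2 ≡ 9 (mod 11)  [q = 5: ≢ 1 ✓]
Every test exponent gives a nontrivial residue, hence 8 generates the full group.

Yes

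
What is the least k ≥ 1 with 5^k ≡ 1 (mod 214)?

By Lagrange's theorem, ord_214(5) divides φ(214) = φ(2)·φ(107) = 1·106 = 106 = 2 · 53.
Divisors of 106: 1, 2, 53, 106.
Compute 5^d (mod 214) for the divisors d until we hit 1:
5^1 ≡ 5 (mod 214)
5^2 ≡ 25 (mod 214)
5^53 ≡ 213 (mod 214)
5^106 ≡ 1 (mod 214) ✓
Hence ord(5) = 106.

106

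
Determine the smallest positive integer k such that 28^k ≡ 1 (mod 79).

78

The order of 28 must divide φ(79) = 79 − 1 = 78 = 2 · 3 · 13.
Divisors of 78: 1, 2, 3, 6, 13, 26, 39, 78.
Evaluate successive powers at the divisors of 78:
28^1 ≡ 28
28^2 ≡ 73
28^3 ≡ 69
28^6 ≡ 21
28^13 ≡ 24
28^26 ≡ 23
28^39 ≡ 78
28^78 ≡ 1
So ord_79(28) = 78.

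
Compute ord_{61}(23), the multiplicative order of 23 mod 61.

The order of 23 must divide φ(61) = 61 − 1 = 60 = 2^2 · 3 · 5.
Divisors of 60: 1, 2, 3, 4, 5, 6, 10, 12, 15, 20, 30, 60.
Check 23^d mod 61 for each divisor in increasing order:
23^1 ≡ 23
23^2 ≡ 41
23^3 ≡ 28
23^4 ≡ 34
23^5 ≡ 50
23^6 ≡ 52
23^10 ≡ 60
23^12 ≡ 20
23^15 ≡ 11
23^20 ≡ 1
So ord_61(23) = 20.

20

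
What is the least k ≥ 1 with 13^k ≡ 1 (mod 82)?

40

ord(13) | φ(82) = φ(2)·φ(41) = 1·40 = 40 = 2^3 · 5.
Divisors of 40: 1, 2, 4, 5, 8, 10, 20, 40.
Evaluate successive powers at the divisors of 40:
13^1 ≡ 13
13^2 ≡ 5
13^4 ≡ 25
13^5 ≡ 79
13^8 ≡ 51
13^10 ≡ 9
13^20 ≡ 81
13^40 ≡ 1
Therefore the multiplicative order of 13 modulo 82 is 40.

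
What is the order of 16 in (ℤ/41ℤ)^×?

5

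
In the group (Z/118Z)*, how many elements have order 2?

1

φ(118) = φ(2)·φ(59) = 1·58 = 58 = 2 · 29.
In a cyclic group of order 58, there are φ(d) elements of order d for each divisor d of 58, and zero for non-divisors.
2 | 58, and φ(2) = 2 − 1 = 1.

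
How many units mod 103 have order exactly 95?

0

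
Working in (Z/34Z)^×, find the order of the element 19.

8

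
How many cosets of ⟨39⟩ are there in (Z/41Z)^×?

2

By Lagrange's theorem, ord_41(39) divides φ(41) = 41 − 1 = 40 = 2^3 · 5.
Divisors of 40: 1, 2, 4, 5, 8, 10, 20, 40.
Test each divisor d:
39^1 ≡ 39 (mod 41)
39^2 ≡ 4 (mod 41)
39^4 ≡ 16 (mod 41)
39^5 ≡ 9 (mod 41)
39^8 ≡ 10 (mod 41)
39^10 ≡ 40 (mod 41)
39^20 ≡ 1 (mod 41) ✓
Thus |⟨39⟩| = ord(39) = 20.
Index = |(Z/41Z)^×| / |⟨39⟩| = 40 / 20 = 2.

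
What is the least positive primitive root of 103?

5

φ(103) = 103 − 1 = 102 = 2 · 3 · 17.
Test candidates g = 2, 3, … against the prime factors q ∈ {2, 3, 17} of φ(103): g is a generator iff g^(102/q) ≢ 1 for every such q.
g = 2: 2^51 ≡ 1 — hits 1, so not a primitive root.
g = 3: 3^51 ≡ 102; 3^34 ≡ 1 — hits 1, so not a primitive root.
g = 4: 4^51 ≡ 1 — hits 1, so not a primitive root.
g = 5: 5^51 ≡ 102; 5^34 ≡ 56; 5^6 ≡ 72 — none is 1, so 5 is a primitive root.
So 5 is the smallest generator of (Z/103Z)^×.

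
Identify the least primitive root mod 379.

φ(379) = 379 − 1 = 378 = 2 · 3^3 · 7.
g is a primitive root iff g^(378/q) ≢ 1 (mod 379) for each prime q ∈ {2, 3, 7}.
g = 2: 2^189 ≡ 378; 2^126 ≡ 327; 2^54 ≡ 125 — none is 1, so 2 is a primitive root.
Hence the least primitive root of 379 is 2.

2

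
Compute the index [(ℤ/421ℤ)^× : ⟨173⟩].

ord(173) | φ(421) = 421 − 1 = 420 = 2^2 · 3 · 5 · 7.
Divisors of 420: 1, 2, 3, 4, 5, 6, 7, 10, 12, 14, 15, 20, 21, 28, 30, 35, 42, 60, 70, 84, 105, 140, 210, 420.
Compute 173^d (mod 421) for the divisors d until we hit 1:
173^1 ≡ 173
173^2 ≡ 38
173^3 ≡ 259
173^4 ≡ 181
173^5 ≡ 159
173^6 ≡ 142
173^7 ≡ 148
173^10 ≡ 21
173^12 ≡ 377
173^14 ≡ 12
173^15 ≡ 392
173^20 ≡ 20
173^21 ≡ 92
173^28 ≡ 144
173^30 ≡ 420
173^35 ≡ 262
173^42 ≡ 44
173^60 ≡ 1
Thus |⟨173⟩| = ord(173) = 60.
The index is φ(421) / ord(173) = 420 / 60 = 7.

7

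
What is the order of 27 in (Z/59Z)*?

29

Since 27 ∈ (Z/59Z)^×, its order divides φ(59) = 59 − 1 = 58 = 2 · 29.
Divisors of 58: 1, 2, 29, 58.
Evaluate successive powers at the divisors of 58:
27^1 ≡ 27
27^2 ≡ 21
27^29 ≡ 1
The smallest such exponent is 29, so the order of 27 is 29.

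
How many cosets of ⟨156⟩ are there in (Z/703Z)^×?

ord(156) | φ(703) = φ(19·37) = (19−1)·(37−1) = 18·36 = 648 = 2^3 · 3^4.
Divisors of 648: 1, 2, 3, 4, 6, 8, 9, 12, 18, 24, 27, 36, 54, 72, 81, 108, 162, 216, 324, 648.
Test each divisor d:
156^1 ≡ 156 (mod 703)
156^2 ≡ 434 (mod 703)
156^3 ≡ 216 (mod 703)
156^4 ≡ 655 (mod 703)
156^6 ≡ 258 (mod 703)
156^8 ≡ 195 (mod 703)
156^9 ≡ 191 (mod 703)
156^12 ≡ 482 (mod 703)
156^18 ≡ 628 (mod 703)
156^24 ≡ 334 (mod 703)
156^27 ≡ 438 (mod 703)
156^36 ≡ 1 (mod 703) ✓
So ord_703(156) = 36, hence |⟨156⟩| = 36.
[(Z/703Z)^× : ⟨156⟩] = 648/36 = 18.

18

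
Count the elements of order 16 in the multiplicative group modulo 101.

0

φ(101) = 101 − 1 = 100 = 2^2 · 5^2.
(Z/101Z)^× is cyclic (|G| = 100); a cyclic group of order m has exactly φ(d) elements of each order d | m, and none otherwise.
Here 100 is not a multiple of 16, so there are no elements of order 16.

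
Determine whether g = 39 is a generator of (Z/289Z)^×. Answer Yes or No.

φ(289) = φ(17^2) = 17·(17−1) = 272 = 2^4 · 17.
An element g generates (Z/289Z)^× iff g^(272/q) ≢ 1 (mod 289) for each prime q ∈ {2, 17}.
39^136 ≡ 288 (mod 289)  [q = 2: ≢ 1 ✓]
39^16 ≡ 256 (mod 289)  [q = 17: ≢ 1 ✓]
All checks pass, so 39 has order 272 and is a primitive root modulo 289.

Yes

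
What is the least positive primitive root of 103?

φ(103) = 103 − 1 = 102 = 2 · 3 · 17.
g is a primitive root iff g^(102/q) ≢ 1 (mod 103) for each prime q ∈ {2, 3, 17}.
g = 2: 2^51 ≡ 1 — hits 1, so not a primitive root.
g = 3: 3^51 ≡ 102; 3^34 ≡ 1 — hits 1, so not a primitive root.
g = 4: 4^51 ≡ 1 — hits 1, so not a primitive root.
g = 5: 5^51 ≡ 102; 5^34 ≡ 56; 5^6 ≡ 72 — none is 1, so 5 is a primitive root.
The smallest primitive root modulo 103 is 5.

5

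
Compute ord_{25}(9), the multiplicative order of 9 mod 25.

By Lagrange's theorem, ord_25(9) divides φ(25) = φ(5^2) = 5·(5−1) = 20 = 2^2 · 5.
Divisors of 20: 1, 2, 4, 5, 10, 20.
Compute 9^d (mod 25) for the divisors d until we hit 1:
9^1 ≡ 9
9^2 ≡ 6
9^4 ≡ 11
9^5 ≡ 24
9^10 ≡ 1
So ord_25(9) = 10.

10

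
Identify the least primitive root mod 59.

2

φ(59) = 59 − 1 = 58 = 2 · 29.
g is a primitive root iff g^(58/q) ≢ 1 (mod 59) for each prime q ∈ {2, 29}.
g = 2: 2^29 ≡ 58; 2^2 ≡ 4 — none is 1, so 2 is a primitive root.
The smallest primitive root modulo 59 is 2.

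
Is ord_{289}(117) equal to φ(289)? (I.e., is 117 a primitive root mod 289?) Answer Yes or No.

No

φ(289) = φ(17^2) = 17·(17−1) = 272 = 2^4 · 17.
An element g generates (Z/289Z)^× iff g^(272/q) ≢ 1 (mod 289) for each prime q ∈ {2, 17}.
117^136 ≡ 1 (mod 289)  [q = 2: ≡ 1 ✗]
117^16 ≡ 137 (mod 289)  [q = 17: ≢ 1 ✓]
117^136 ≡ 1 shows ord(117) | 136, strictly less than φ(289); not a primitive root.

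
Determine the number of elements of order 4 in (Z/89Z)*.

φ(89) = 89 − 1 = 88 = 2^3 · 11.
In a cyclic group of order 88, there are φ(d) elements of order d for each divisor d of 88, and zero for non-divisors.
4 = 2^2 divides 88, and φ(4) = 2.

2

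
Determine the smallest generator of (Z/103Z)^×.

5

φ(103) = 103 − 1 = 102 = 2 · 3 · 17.
Test candidates g = 2, 3, … against the prime factors q ∈ {2, 3, 17} of φ(103): g is a generator iff g^(102/q) ≢ 1 for every such q.
g = 2: 2^51 ≡ 1 — hits 1, so not a primitive root.
g = 3: 3^51 ≡ 102; 3^34 ≡ 1 — hits 1, so not a primitive root.
g = 4: 4^51 ≡ 1 — hits 1, so not a primitive root.
g = 5: 5^51 ≡ 102; 5^34 ≡ 56; 5^6 ≡ 72 — none is 1, so 5 is a primitive root.
Hence the least primitive root of 103 is 5.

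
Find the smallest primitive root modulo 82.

7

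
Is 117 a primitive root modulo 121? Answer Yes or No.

φ(121) = φ(11^2) = 11·(11−1) = 110 = 2 · 5 · 11.
An element g generates (Z/121Z)^× iff g^(110/q) ≢ 1 (mod 121) for each prime q ∈ {2, 5, 11}.
117^55 ≡ 120 (mod 121)  [q = 2: ≢ 1 ✓]
117^22 ≡ 27 (mod 121)  [q = 5: ≢ 1 ✓]
117^10 ≡ 111 (mod 121)  [q = 11: ≢ 1 ✓]
Every test exponent gives a nontrivial residue, hence 117 generates the full group.

Yes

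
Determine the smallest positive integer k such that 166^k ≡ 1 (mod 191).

ord(166) | φ(191) = 191 − 1 = 190 = 2 · 5 · 19.
Divisors of 190: 1, 2, 5, 10, 19, 38, 95, 190.
Check 166^d mod 191 for each divisor in increasing order:
166^1 ≡ 166 (mod 191)
166^2 ≡ 52 (mod 191)
166^5 ≡ 14 (mod 191)
166^10 ≡ 5 (mod 191)
166^19 ≡ 190 (mod 191)
166^38 ≡ 1 (mod 191) ✓
Hence ord(166) = 38.

38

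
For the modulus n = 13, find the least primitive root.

φ(13) = 13 − 1 = 12 = 2^2 · 3.
g is a primitive root iff g^(12/q) ≢ 1 (mod 13) for each prime q ∈ {2, 3}.
g = 2: 2^6 ≡ 12; 2^4 ≡ 3 — none is 1, so 2 is a primitive root.
So 2 is the smallest generator of (Z/13Z)^×.

2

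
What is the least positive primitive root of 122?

φ(122) = φ(2)·φ(61) = 1·60 = 60 = 2^2 · 3 · 5.
g is a primitive root iff g^(60/q) ≢ 1 (mod 122) for each prime q ∈ {2, 3, 5}.
g = 2: gcd(2, 122) = 2 > 1, not a unit — skip.
g = 3: 3^30 ≡ 1 — hits 1, so not a primitive root.
g = 4: gcd(4, 122) = 2 > 1, not a unit — skip.
g = 5: 5^30 ≡ 1 — hits 1, so not a primitive root.
g = 6: gcd(6, 122) = 2 > 1, not a unit — skip.
g = 7: 7^30 ≡ 121; 7^20 ≡ 47; 7^12 ≡ 95 — none is 1, so 7 is a primitive root.
So 7 is the smallest generator of (Z/122Z)^×.

7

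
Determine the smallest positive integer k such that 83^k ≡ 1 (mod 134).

33

The order of 83 must divide φ(134) = φ(2)·φ(67) = 1·66 = 66 = 2 · 3 · 11.
Divisors of 66: 1, 2, 3, 6, 11, 22, 33, 66.
Test each divisor d:
83^1 ≡ 83
83^2 ≡ 55
83^3 ≡ 9
83^6 ≡ 81
83^11 ≡ 29
83^22 ≡ 37
83^33 ≡ 1
Hence ord(83) = 33.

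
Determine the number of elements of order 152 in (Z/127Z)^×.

0

φ(127) = 127 − 1 = 126 = 2 · 3^2 · 7.
Since (Z/127Z)^× is cyclic of order 126, the number of elements of order d is φ(d) when d | 126 and 0 otherwise.
152 does not divide 126, so no element of (Z/127Z)^× has order 152.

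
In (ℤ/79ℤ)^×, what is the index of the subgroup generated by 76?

By Lagrange's theorem, ord_79(76) divides φ(79) = 79 − 1 = 78 = 2 · 3 · 13.
Divisors of 78: 1, 2, 3, 6, 13, 26, 39, 78.
Evaluate successive powers at the divisors of 78:
76^1 ≡ 76 (mod 79)
76^2 ≡ 9 (mod 79)
76^3 ≡ 52 (mod 79)
76^6 ≡ 18 (mod 79)
76^13 ≡ 55 (mod 79)
76^26 ≡ 23 (mod 79)
76^39 ≡ 1 (mod 79) ✓
Thus |⟨76⟩| = ord(76) = 39.
[(Z/79Z)^× : ⟨76⟩] = 78/39 = 2.

2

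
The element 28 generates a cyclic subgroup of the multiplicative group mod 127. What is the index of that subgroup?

ord(28) | φ(127) = 127 − 1 = 126 = 2 · 3^2 · 7.
Divisors of 126: 1, 2, 3, 6, 7, 9, 14, 18, 21, 42, 63, 126.
Test each divisor d:
28^1 ≡ 28
28^2 ≡ 22
28^3 ≡ 108
28^6 ≡ 107
28^7 ≡ 75
28^9 ≡ 126
28^14 ≡ 37
28^18 ≡ 1
Thus |⟨28⟩| = ord(28) = 18.
[(Z/127Z)^× : ⟨28⟩] = 126/18 = 7.

7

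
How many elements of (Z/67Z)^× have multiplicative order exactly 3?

φ(67) = 67 − 1 = 66 = 2 · 3 · 11.
Since (Z/67Z)^× is cyclic of order 66, the number of elements of order d is φ(d) when d | 66 and 0 otherwise.
3 | 66, and φ(3) = 3 − 1 = 2.

2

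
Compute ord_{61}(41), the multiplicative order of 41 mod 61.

ord(41) | φ(61) = 61 − 1 = 60 = 2^2 · 3 · 5.
Divisors of 60: 1, 2, 3, 4, 5, 6, 10, 12, 15, 20, 30, 60.
Test each divisor d:
41^1 ≡ 41
41^2 ≡ 34
41^3 ≡ 52
41^4 ≡ 58
41^5 ≡ 60
41^6 ≡ 20
41^10 ≡ 1
So ord_61(41) = 10.

10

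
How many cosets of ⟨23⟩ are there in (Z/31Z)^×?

By Lagrange's theorem, ord_31(23) divides φ(31) = 31 − 1 = 30 = 2 · 3 · 5.
Divisors of 30: 1, 2, 3, 5, 6, 10, 15, 30.
Check 23^d mod 31 for each divisor in increasing order:
23^1 ≡ 23 (mod 31)
23^2 ≡ 2 (mod 31)
23^3 ≡ 15 (mod 31)
23^5 ≡ 30 (mod 31)
23^6 ≡ 8 (mod 31)
23^10 ≡ 1 (mod 31) ✓
The order of 23 is 10, so the subgroup it generates has 10 elements.
[(Z/31Z)^× : ⟨23⟩] = 30/10 = 3.

3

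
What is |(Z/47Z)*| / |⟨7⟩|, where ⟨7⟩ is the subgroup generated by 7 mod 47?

The order of 7 must divide φ(47) = 47 − 1 = 46 = 2 · 23.
Divisors of 46: 1, 2, 23, 46.
Check 7^d mod 47 for each divisor in increasing order:
7^1 ≡ 7
7^2 ≡ 2
7^23 ≡ 1
Thus |⟨7⟩| = ord(7) = 23.
Index = |(Z/47Z)^×| / |⟨7⟩| = 46 / 23 = 2.

2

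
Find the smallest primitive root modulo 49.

3

φ(49) = φ(7^2) = 7·(7−1) = 42 = 2 · 3 · 7.
g is a primitive root iff g^(42/q) ≢ 1 (mod 49) for each prime q ∈ {2, 3, 7}.
g = 2: 2^21 ≡ 1 — hits 1, so not a primitive root.
g = 3: 3^21 ≡ 48; 3^14 ≡ 30; 3^6 ≡ 43 — none is 1, so 3 is a primitive root.
Hence the least primitive root of 49 is 3.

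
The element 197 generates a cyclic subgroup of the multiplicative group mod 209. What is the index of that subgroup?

30

ord(197) | φ(209) = φ(11·19) = (11−1)·(19−1) = 10·18 = 180 = 2^2 · 3^2 · 5.
Divisors of 180: 1, 2, 3, 4, 5, 6, 9, 10, 12, 15, 18, 20, 30, 36, 45, 60, 90, 180.
Evaluate successive powers at the divisors of 180:
197^1 ≡ 197 (mod 209)
197^2 ≡ 144 (mod 209)
197^3 ≡ 153 (mod 209)
197^4 ≡ 45 (mod 209)
197^5 ≡ 87 (mod 209)
197^6 ≡ 1 (mod 209) ✓
The order of 197 is 6, so the subgroup it generates has 6 elements.
The index is φ(209) / ord(197) = 180 / 6 = 30.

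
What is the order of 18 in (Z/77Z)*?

30

By Lagrange's theorem, ord_77(18) divides φ(77) = φ(7·11) = (7−1)·(11−1) = 6·10 = 60 = 2^2 · 3 · 5.
Divisors of 60: 1, 2, 3, 4, 5, 6, 10, 12, 15, 20, 30, 60.
Compute 18^d (mod 77) for the divisors d until we hit 1:
18^1 ≡ 18 (mod 77)
18^2 ≡ 16 (mod 77)
18^3 ≡ 57 (mod 77)
18^4 ≡ 25 (mod 77)
18^5 ≡ 65 (mod 77)
18^6 ≡ 15 (mod 77)
18^10 ≡ 67 (mod 77)
18^12 ≡ 71 (mod 77)
18^15 ≡ 43 (mod 77)
18^20 ≡ 23 (mod 77)
18^30 ≡ 1 (mod 77) ✓
So ord_77(18) = 30.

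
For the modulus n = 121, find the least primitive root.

2

φ(121) = φ(11^2) = 11·(11−1) = 110 = 2 · 5 · 11.
Test candidates g = 2, 3, … against the prime factors q ∈ {2, 5, 11} of φ(121): g is a generator iff g^(110/q) ≢ 1 for every such q.
g = 2: 2^55 ≡ 120; 2^22 ≡ 81; 2^10 ≡ 56 — none is 1, so 2 is a primitive root.
The smallest primitive root modulo 121 is 2.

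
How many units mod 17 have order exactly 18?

0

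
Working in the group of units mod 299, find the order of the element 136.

ord(136) | φ(299) = φ(13·23) = (13−1)·(23−1) = 12·22 = 264 = 2^3 · 3 · 11.
Divisors of 264: 1, 2, 3, 4, 6, 8, 11, 12, 22, 24, 33, 44, 66, 88, 132, 264.
Test each divisor d:
136^1 ≡ 136
136^2 ≡ 257
136^3 ≡ 268
136^4 ≡ 269
136^6 ≡ 64
136^8 ≡ 3
136^11 ≡ 206
136^12 ≡ 209
136^22 ≡ 277
136^24 ≡ 27
136^33 ≡ 252
136^44 ≡ 185
136^66 ≡ 116
136^88 ≡ 139
136^132 ≡ 1
The smallest such exponent is 132, so the order of 136 is 132.

132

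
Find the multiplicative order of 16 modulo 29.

7

ord(16) | φ(29) = 29 − 1 = 28 = 2^2 · 7.
Divisors of 28: 1, 2, 4, 7, 14, 28.
Test each divisor d:
16^1 ≡ 16 (mod 29)
16^2 ≡ 24 (mod 29)
16^4 ≡ 25 (mod 29)
16^7 ≡ 1 (mod 29) ✓
The smallest such exponent is 7, so the order of 16 is 7.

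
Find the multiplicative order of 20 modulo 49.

ord(20) | φ(49) = φ(7^2) = 7·(7−1) = 42 = 2 · 3 · 7.
Divisors of 42: 1, 2, 3, 6, 7, 14, 21, 42.
Compute 20^d (mod 49) for the divisors d until we hit 1:
20^1 ≡ 20
20^2 ≡ 8
20^3 ≡ 13
20^6 ≡ 22
20^7 ≡ 48
20^14 ≡ 1
Therefore the multiplicative order of 20 modulo 49 is 14.

14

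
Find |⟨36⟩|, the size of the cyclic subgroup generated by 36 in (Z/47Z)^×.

23

Since 36 ∈ (Z/47Z)^×, its order divides φ(47) = 47 − 1 = 46 = 2 · 23.
Divisors of 46: 1, 2, 23, 46.
Test each divisor d:
36^1 ≡ 36
36^2 ≡ 27
36^23 ≡ 1
Hence ord(36) = 23.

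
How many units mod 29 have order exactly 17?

0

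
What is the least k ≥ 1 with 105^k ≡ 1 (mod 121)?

By Lagrange's theorem, ord_121(105) divides φ(121) = φ(11^2) = 11·(11−1) = 110 = 2 · 5 · 11.
Divisors of 110: 1, 2, 5, 10, 11, 22, 55, 110.
Test each divisor d:
105^1 ≡ 105
105^2 ≡ 14
105^5 ≡ 10
105^10 ≡ 100
105^11 ≡ 94
105^22 ≡ 3
105^55 ≡ 120
105^110 ≡ 1
So ord_121(105) = 110.

110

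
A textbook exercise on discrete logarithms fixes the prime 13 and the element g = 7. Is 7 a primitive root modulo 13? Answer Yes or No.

φ(13) = 13 − 1 = 12 = 2^2 · 3.
An element g generates (Z/13Z)^× iff g^(12/q) ≢ 1 (mod 13) for each prime q ∈ {2, 3}.
7^6 ≡ 12 (mod 13)  [q = 2: ≢ 1 ✓]
7^4 ≡ 9 (mod 13)  [q = 3: ≢ 1 ✓]
All checks pass, so 7 has order 12 and is a primitive root modulo 13.

Yes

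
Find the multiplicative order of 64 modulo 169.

Since 64 ∈ (Z/169Z)^×, its order divides φ(169) = φ(13^2) = 13·(13−1) = 156 = 2^2 · 3 · 13.
Divisors of 156: 1, 2, 3, 4, 6, 12, 13, 26, 39, 52, 78, 156.
Test each divisor d:
64^1 ≡ 64 (mod 169)
64^2 ≡ 40 (mod 169)
64^3 ≡ 25 (mod 169)
64^4 ≡ 79 (mod 169)
64^6 ≡ 118 (mod 169)
64^12 ≡ 66 (mod 169)
64^13 ≡ 168 (mod 169)
64^26 ≡ 1 (mod 169) ✓
So ord_169(64) = 26.

26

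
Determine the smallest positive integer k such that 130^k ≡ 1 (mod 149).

74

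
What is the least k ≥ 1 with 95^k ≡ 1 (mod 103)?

34

By Lagrange's theorem, ord_103(95) divides φ(103) = 103 − 1 = 102 = 2 · 3 · 17.
Divisors of 102: 1, 2, 3, 6, 17, 34, 51, 102.
Evaluate successive powers at the divisors of 102:
95^1 ≡ 95
95^2 ≡ 64
95^3 ≡ 3
95^6 ≡ 9
95^17 ≡ 102
95^34 ≡ 1
The smallest such exponent is 34, so the order of 95 is 34.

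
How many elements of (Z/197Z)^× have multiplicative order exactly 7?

φ(197) = 197 − 1 = 196 = 2^2 · 7^2.
Since (Z/197Z)^× is cyclic of order 196, the number of elements of order d is φ(d) when d | 196 and 0 otherwise.
7 | 196, and φ(7) = 7 − 1 = 6.

6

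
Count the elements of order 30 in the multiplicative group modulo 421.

8

φ(421) = 421 − 1 = 420 = 2^2 · 3 · 5 · 7.
In a cyclic group of order 420, there are φ(d) elements of order d for each divisor d of 420, and zero for non-divisors.
30 = 2 · 3 · 5 divides 420, and φ(30) = 8.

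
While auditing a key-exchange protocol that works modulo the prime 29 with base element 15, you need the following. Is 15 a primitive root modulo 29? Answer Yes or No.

Yes

φ(29) = 29 − 1 = 28 = 2^2 · 7.
15 is a primitive root mod 29 iff 15^(φ(29)/q) ≢ 1 for every prime q | φ(29), i.e. q ∈ {2, 7}.
15^14 ≡ 28 (mod 29)  [q = 2: ≢ 1 ✓]
15^4 ≡ 20 (mod 29)  [q = 7: ≢ 1 ✓]
None equal 1, so ord_29(15) = 28: 15 is a primitive root.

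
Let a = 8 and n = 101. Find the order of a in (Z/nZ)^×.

100

Since 8 ∈ (Z/101Z)^×, its order divides φ(101) = 101 − 1 = 100 = 2^2 · 5^2.
Divisors of 100: 1, 2, 4, 5, 10, 20, 25, 50, 100.
Check 8^d mod 101 for each divisor in increasing order:
8^1 ≡ 8 (mod 101)
8^2 ≡ 64 (mod 101)
8^4 ≡ 56 (mod 101)
8^5 ≡ 44 (mod 101)
8^10 ≡ 17 (mod 101)
8^20 ≡ 87 (mod 101)
8^25 ≡ 91 (mod 101)
8^50 ≡ 100 (mod 101)
8^100 ≡ 1 (mod 101) ✓
So ord_101(8) = 100.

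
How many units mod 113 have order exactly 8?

4

φ(113) = 113 − 1 = 112 = 2^4 · 7.
In a cyclic group of order 112, there are φ(d) elements of order d for each divisor d of 112, and zero for non-divisors.
8 = 2^3 divides 112, and φ(8) = 4.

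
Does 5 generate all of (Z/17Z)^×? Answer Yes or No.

Yes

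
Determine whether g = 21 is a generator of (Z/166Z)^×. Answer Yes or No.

No

φ(166) = φ(2)·φ(83) = 1·82 = 82 = 2 · 41.
An element g generates (Z/166Z)^× iff g^(82/q) ≢ 1 (mod 166) for each prime q ∈ {2, 41}.
21^41 ≡ 1 (mod 166)  [q = 2: ≡ 1 ✗]
21^2 ≡ 109 (mod 166)  [q = 41: ≢ 1 ✓]
21^41 ≡ 1 shows ord(21) | 41, strictly less than φ(166); not a primitive root.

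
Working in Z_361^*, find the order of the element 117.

342

Since 117 ∈ (Z/361Z)^×, its order divides φ(361) = φ(19^2) = 19·(19−1) = 342 = 2 · 3^2 · 19.
Divisors of 342: 1, 2, 3, 6, 9, 18, 19, 38, 57, 114, 171, 342.
Evaluate successive powers at the divisors of 342:
117^1 ≡ 117
117^2 ≡ 332
117^3 ≡ 217
117^6 ≡ 159
117^9 ≡ 208
117^18 ≡ 305
117^19 ≡ 307
117^38 ≡ 28
117^57 ≡ 293
117^114 ≡ 292
117^171 ≡ 360
117^342 ≡ 1
The smallest such exponent is 342, so the order of 117 is 342.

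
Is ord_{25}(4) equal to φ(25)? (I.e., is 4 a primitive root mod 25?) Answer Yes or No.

No

φ(25) = φ(5^2) = 5·(5−1) = 20 = 2^2 · 5.
An element g generates (Z/25Z)^× iff g^(20/q) ≢ 1 (mod 25) for each prime q ∈ {2, 5}.
4^10 ≡ 1 (mod 25)  [q = 2: ≡ 1 ✗]
4^4 ≡ 6 (mod 25)  [q = 5: ≢ 1 ✓]
Since 4^10 ≡ 1, the order of 4 divides 10 < 20, so 4 is not a primitive root.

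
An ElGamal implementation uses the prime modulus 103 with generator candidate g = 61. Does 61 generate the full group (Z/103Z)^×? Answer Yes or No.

No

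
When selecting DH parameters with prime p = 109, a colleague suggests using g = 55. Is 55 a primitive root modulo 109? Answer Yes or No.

φ(109) = 109 − 1 = 108 = 2^2 · 3^3.
An element g generates (Z/109Z)^× iff g^(108/q) ≢ 1 (mod 109) for each prime q ∈ {2, 3}.
55^54 ≡ 108 (mod 109)  [q = 2: ≢ 1 ✓]
55^36 ≡ 1 (mod 109)  [q = 3: ≡ 1 ✗]
The check at q = 3 fails, so 55 generates a proper subgroup.

No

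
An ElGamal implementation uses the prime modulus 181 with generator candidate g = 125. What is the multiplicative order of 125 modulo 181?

The order of 125 must divide φ(181) = 181 − 1 = 180 = 2^2 · 3^2 · 5.
Divisors of 180: 1, 2, 3, 4, 5, 6, 9, 10, 12, 15, 18, 20, 30, 36, 45, 60, 90, 180.
Check 125^d mod 181 for each divisor in increasing order:
125^1 ≡ 125 (mod 181)
125^2 ≡ 59 (mod 181)
125^3 ≡ 135 (mod 181)
125^4 ≡ 42 (mod 181)
125^5 ≡ 1 (mod 181) ✓
Hence ord(125) = 5.

5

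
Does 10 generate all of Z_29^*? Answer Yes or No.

φ(29) = 29 − 1 = 28 = 2^2 · 7.
10 is a primitive root mod 29 iff 10^(φ(29)/q) ≢ 1 for every prime q | φ(29), i.e. q ∈ {2, 7}.
10^14 ≡ 28 (mod 29)  [q = 2: ≢ 1 ✓]
10^4 ≡ 24 (mod 29)  [q = 7: ≢ 1 ✓]
None equal 1, so ord_29(10) = 28: 10 is a primitive root.

Yes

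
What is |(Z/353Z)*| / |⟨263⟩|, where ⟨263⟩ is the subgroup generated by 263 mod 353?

Since 263 ∈ (Z/353Z)^×, its order divides φ(353) = 353 − 1 = 352 = 2^5 · 11.
Divisors of 352: 1, 2, 4, 8, 11, 16, 22, 32, 44, 88, 176, 352.
Check 263^d mod 353 for each divisor in increasing order:
263^1 ≡ 263 (mod 353)
263^2 ≡ 334 (mod 353)
263^4 ≡ 8 (mod 353)
263^8 ≡ 64 (mod 353)
263^11 ≡ 10 (mod 353)
263^16 ≡ 213 (mod 353)
263^22 ≡ 100 (mod 353)
263^32 ≡ 185 (mod 353)
263^44 ≡ 116 (mod 353)
263^88 ≡ 42 (mod 353)
263^176 ≡ 352 (mod 353)
263^352 ≡ 1 (mod 353) ✓
Thus |⟨263⟩| = ord(263) = 352.
The index is φ(353) / ord(263) = 352 / 352 = 1.

1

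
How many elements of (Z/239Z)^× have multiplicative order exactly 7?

6

φ(239) = 239 − 1 = 238 = 2 · 7 · 17.
Since (Z/239Z)^× is cyclic of order 238, the number of elements of order d is φ(d) when d | 238 and 0 otherwise.
7 | 238, and φ(7) = 7 − 1 = 6.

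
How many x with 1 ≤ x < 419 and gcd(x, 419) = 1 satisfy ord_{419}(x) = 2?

φ(419) = 419 − 1 = 418 = 2 · 11 · 19.
In a cyclic group of order 418, there are φ(d) elements of order d for each divisor d of 418, and zero for non-divisors.
2 | 418, and φ(2) = 2 − 1 = 1.

1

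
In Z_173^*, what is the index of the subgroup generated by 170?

Since 170 ∈ (Z/173Z)^×, its order divides φ(173) = 173 − 1 = 172 = 2^2 · 43.
Divisors of 172: 1, 2, 4, 43, 86, 172.
Evaluate successive powers at the divisors of 172:
170^1 ≡ 170
170^2 ≡ 9
170^4 ≡ 81
170^43 ≡ 80
170^86 ≡ 172
170^172 ≡ 1
Thus |⟨170⟩| = ord(170) = 172.
The index is φ(173) / ord(170) = 172 / 172 = 1.

1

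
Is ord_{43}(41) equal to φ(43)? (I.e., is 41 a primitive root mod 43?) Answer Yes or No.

No

φ(43) = 43 − 1 = 42 = 2 · 3 · 7.
An element g generates (Z/43Z)^× iff g^(42/q) ≢ 1 (mod 43) for each prime q ∈ {2, 3, 7}.
41^21 ≡ 1 (mod 43)  [q = 2: ≡ 1 ✗]
41^14 ≡ 1 (mod 43)  [q = 3: ≡ 1 ✗]
41^6 ≡ 21 (mod 43)  [q = 7: ≢ 1 ✓]
41^21 ≡ 1 shows ord(41) | 21, strictly less than φ(43); not a primitive root.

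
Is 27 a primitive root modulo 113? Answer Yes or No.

Yes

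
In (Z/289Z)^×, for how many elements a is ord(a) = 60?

φ(289) = φ(17^2) = 17·(17−1) = 272 = 2^4 · 17.
In a cyclic group of order 272, there are φ(d) elements of order d for each divisor d of 272, and zero for non-divisors.
Here 272 is not a multiple of 60, so there are no elements of order 60.

0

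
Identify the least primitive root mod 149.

2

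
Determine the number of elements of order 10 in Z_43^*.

φ(43) = 43 − 1 = 42 = 2 · 3 · 7.
Since (Z/43Z)^× is cyclic of order 42, the number of elements of order d is φ(d) when d | 42 and 0 otherwise.
Here 42 is not a multiple of 10, so there are no elements of order 10.

0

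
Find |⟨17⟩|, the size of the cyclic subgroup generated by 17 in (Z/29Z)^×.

4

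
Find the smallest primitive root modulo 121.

2

φ(121) = φ(11^2) = 11·(11−1) = 110 = 2 · 5 · 11.
g is a primitive root iff g^(110/q) ≢ 1 (mod 121) for each prime q ∈ {2, 5, 11}.
g = 2: 2^55 ≡ 120; 2^22 ≡ 81; 2^10 ≡ 56 — none is 1, so 2 is a primitive root.
The smallest primitive root modulo 121 is 2.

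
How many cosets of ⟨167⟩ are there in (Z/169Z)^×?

Since 167 ∈ (Z/169Z)^×, its order divides φ(169) = φ(13^2) = 13·(13−1) = 156 = 2^2 · 3 · 13.
Divisors of 156: 1, 2, 3, 4, 6, 12, 13, 26, 39, 52, 78, 156.
Check 167^d mod 169 for each divisor in increasing order:
167^1 ≡ 167 (mod 169)
167^2 ≡ 4 (mod 169)
167^3 ≡ 161 (mod 169)
167^4 ≡ 16 (mod 169)
167^6 ≡ 64 (mod 169)
167^12 ≡ 40 (mod 169)
167^13 ≡ 89 (mod 169)
167^26 ≡ 147 (mod 169)
167^39 ≡ 70 (mod 169)
167^52 ≡ 146 (mod 169)
167^78 ≡ 168 (mod 169)
167^156 ≡ 1 (mod 169) ✓
So ord_169(167) = 156, hence |⟨167⟩| = 156.
Index = |(Z/169Z)^×| / |⟨167⟩| = 156 / 156 = 1.

1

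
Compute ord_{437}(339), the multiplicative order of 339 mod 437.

198

The order of 339 must divide φ(437) = φ(19·23) = (19−1)·(23−1) = 18·22 = 396 = 2^2 · 3^2 · 11.
Divisors of 396: 1, 2, 3, 4, 6, 9, 11, 12, 18, 22, 33, 36, 44, 66, 99, 132, 198, 396.
Compute 339^d (mod 437) for the divisors d until we hit 1:
339^1 ≡ 339 (mod 437)
339^2 ≡ 427 (mod 437)
339^3 ≡ 106 (mod 437)
339^4 ≡ 100 (mod 437)
339^6 ≡ 311 (mod 437)
339^9 ≡ 191 (mod 437)
339^11 ≡ 275 (mod 437)
339^12 ≡ 144 (mod 437)
339^18 ≡ 210 (mod 437)
339^22 ≡ 24 (mod 437)
339^33 ≡ 45 (mod 437)
339^36 ≡ 400 (mod 437)
339^44 ≡ 139 (mod 437)
339^66 ≡ 277 (mod 437)
339^99 ≡ 229 (mod 437)
339^132 ≡ 254 (mod 437)
339^198 ≡ 1 (mod 437) ✓
Hence ord(339) = 198.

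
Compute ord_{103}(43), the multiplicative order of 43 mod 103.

102

ord(43) | φ(103) = 103 − 1 = 102 = 2 · 3 · 17.
Divisors of 102: 1, 2, 3, 6, 17, 34, 51, 102.
Evaluate successive powers at the divisors of 102:
43^1 ≡ 43 (mod 103)
43^2 ≡ 98 (mod 103)
43^3 ≡ 94 (mod 103)
43^6 ≡ 81 (mod 103)
43^17 ≡ 47 (mod 103)
43^34 ≡ 46 (mod 103)
43^51 ≡ 102 (mod 103)
43^102 ≡ 1 (mod 103) ✓
The smallest such exponent is 102, so the order of 43 is 102.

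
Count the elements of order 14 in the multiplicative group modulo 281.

6

φ(281) = 281 − 1 = 280 = 2^3 · 5 · 7.
(Z/281Z)^× is cyclic (|G| = 280); a cyclic group of order m has exactly φ(d) elements of each order d | m, and none otherwise.
14 = 2 · 7 divides 280, and φ(14) = 6.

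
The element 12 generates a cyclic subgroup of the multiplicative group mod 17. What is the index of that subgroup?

1

ord(12) | φ(17) = 17 − 1 = 16 = 2^4.
Divisors of 16: 1, 2, 4, 8, 16.
Compute 12^d (mod 17) for the divisors d until we hit 1:
12^1 ≡ 12
12^2 ≡ 8
12^4 ≡ 13
12^8 ≡ 16
12^16 ≡ 1
Thus |⟨12⟩| = ord(12) = 16.
The index is φ(17) / ord(12) = 16 / 16 = 1.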